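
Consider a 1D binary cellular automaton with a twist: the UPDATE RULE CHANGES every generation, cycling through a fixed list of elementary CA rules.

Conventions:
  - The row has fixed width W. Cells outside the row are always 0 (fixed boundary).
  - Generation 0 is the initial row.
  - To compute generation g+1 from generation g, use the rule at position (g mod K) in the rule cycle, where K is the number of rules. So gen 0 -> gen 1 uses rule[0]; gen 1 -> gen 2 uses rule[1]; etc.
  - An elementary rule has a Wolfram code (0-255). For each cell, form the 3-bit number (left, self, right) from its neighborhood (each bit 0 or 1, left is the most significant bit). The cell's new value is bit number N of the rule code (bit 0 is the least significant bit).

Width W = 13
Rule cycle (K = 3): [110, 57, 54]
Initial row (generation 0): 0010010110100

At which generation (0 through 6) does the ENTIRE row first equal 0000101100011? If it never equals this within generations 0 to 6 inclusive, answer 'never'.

Gen 0: 0010010110100
Gen 1 (rule 110): 0110111111100
Gen 2 (rule 57): 0101100000011
Gen 3 (rule 54): 1110010000100
Gen 4 (rule 110): 1010110001100
Gen 5 (rule 57): 0101101101011
Gen 6 (rule 54): 1110010011100

Answer: never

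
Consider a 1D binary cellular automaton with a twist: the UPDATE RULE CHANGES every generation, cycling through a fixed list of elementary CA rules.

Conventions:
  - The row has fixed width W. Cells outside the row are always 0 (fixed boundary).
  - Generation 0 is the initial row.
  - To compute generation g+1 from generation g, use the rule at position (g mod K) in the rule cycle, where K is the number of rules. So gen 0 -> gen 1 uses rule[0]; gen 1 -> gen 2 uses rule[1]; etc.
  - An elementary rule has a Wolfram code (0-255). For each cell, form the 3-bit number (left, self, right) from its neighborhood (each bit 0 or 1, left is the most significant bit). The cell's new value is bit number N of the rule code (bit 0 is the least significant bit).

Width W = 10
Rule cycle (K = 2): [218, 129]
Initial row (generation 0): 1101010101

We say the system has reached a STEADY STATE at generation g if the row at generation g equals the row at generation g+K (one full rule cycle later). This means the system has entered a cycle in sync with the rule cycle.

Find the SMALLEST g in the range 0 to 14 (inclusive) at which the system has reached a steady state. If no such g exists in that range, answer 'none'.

Gen 0: 1101010101
Gen 1 (rule 218): 1100000000
Gen 2 (rule 129): 0001111111
Gen 3 (rule 218): 0011111111
Gen 4 (rule 129): 1001111110
Gen 5 (rule 218): 0111111111
Gen 6 (rule 129): 0011111110
Gen 7 (rule 218): 0111111111
Gen 8 (rule 129): 0011111110
Gen 9 (rule 218): 0111111111
Gen 10 (rule 129): 0011111110
Gen 11 (rule 218): 0111111111
Gen 12 (rule 129): 0011111110
Gen 13 (rule 218): 0111111111
Gen 14 (rule 129): 0011111110
Gen 15 (rule 218): 0111111111
Gen 16 (rule 129): 0011111110

Answer: 5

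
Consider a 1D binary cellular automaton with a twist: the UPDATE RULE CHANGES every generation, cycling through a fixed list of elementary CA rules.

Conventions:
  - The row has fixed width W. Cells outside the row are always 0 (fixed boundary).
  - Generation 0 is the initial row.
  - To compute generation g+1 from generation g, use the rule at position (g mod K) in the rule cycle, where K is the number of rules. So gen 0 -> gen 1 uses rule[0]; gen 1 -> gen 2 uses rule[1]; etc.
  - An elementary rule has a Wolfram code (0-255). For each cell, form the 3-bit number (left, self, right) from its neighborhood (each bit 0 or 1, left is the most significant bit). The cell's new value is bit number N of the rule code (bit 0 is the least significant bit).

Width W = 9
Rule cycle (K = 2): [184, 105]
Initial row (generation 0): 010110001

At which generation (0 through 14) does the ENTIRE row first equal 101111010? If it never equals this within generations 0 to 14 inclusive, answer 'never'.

Gen 0: 010110001
Gen 1 (rule 184): 001101000
Gen 2 (rule 105): 101110011
Gen 3 (rule 184): 011101010
Gen 4 (rule 105): 010110100
Gen 5 (rule 184): 001101010
Gen 6 (rule 105): 101110100
Gen 7 (rule 184): 011101010
Gen 8 (rule 105): 010110100
Gen 9 (rule 184): 001101010
Gen 10 (rule 105): 101110100
Gen 11 (rule 184): 011101010
Gen 12 (rule 105): 010110100
Gen 13 (rule 184): 001101010
Gen 14 (rule 105): 101110100

Answer: never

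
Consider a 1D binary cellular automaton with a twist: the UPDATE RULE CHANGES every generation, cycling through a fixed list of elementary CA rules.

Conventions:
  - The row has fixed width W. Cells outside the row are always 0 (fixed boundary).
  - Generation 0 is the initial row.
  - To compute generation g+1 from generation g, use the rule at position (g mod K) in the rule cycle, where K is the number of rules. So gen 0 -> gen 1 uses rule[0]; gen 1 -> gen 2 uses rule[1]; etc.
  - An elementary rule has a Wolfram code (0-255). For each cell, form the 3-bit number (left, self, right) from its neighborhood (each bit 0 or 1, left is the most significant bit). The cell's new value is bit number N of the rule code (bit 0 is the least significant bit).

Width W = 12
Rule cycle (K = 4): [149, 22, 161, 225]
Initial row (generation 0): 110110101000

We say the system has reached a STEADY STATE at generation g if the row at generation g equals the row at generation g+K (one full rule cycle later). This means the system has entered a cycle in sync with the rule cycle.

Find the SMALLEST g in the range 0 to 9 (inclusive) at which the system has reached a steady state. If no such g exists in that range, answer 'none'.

Gen 0: 110110101000
Gen 1 (rule 149): 000000101111
Gen 2 (rule 22): 000001100000
Gen 3 (rule 161): 111100001111
Gen 4 (rule 225): 011101100111
Gen 5 (rule 149): 001000010010
Gen 6 (rule 22): 011100111111
Gen 7 (rule 161): 001000011110
Gen 8 (rule 225): 100011001110
Gen 9 (rule 149): 111000100101
Gen 10 (rule 22): 000101111101
Gen 11 (rule 161): 110010111010
Gen 12 (rule 225): 010001011100
Gen 13 (rule 149): 011101001011

Answer: none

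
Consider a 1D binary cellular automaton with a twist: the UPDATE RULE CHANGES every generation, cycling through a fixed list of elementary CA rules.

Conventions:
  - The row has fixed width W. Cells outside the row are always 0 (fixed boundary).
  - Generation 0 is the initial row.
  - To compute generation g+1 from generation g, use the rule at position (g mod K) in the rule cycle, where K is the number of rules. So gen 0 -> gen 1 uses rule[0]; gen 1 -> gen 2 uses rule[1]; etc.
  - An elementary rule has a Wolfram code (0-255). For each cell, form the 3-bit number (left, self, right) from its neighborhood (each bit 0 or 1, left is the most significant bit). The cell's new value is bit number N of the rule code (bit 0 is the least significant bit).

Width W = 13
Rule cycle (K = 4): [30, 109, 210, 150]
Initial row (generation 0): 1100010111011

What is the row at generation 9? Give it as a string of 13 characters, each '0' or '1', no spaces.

Gen 0: 1100010111011
Gen 1 (rule 30): 1010110100010
Gen 2 (rule 109): 1111111101010
Gen 3 (rule 210): 0111111100001
Gen 4 (rule 150): 1011111010011
Gen 5 (rule 30): 1010000011110
Gen 6 (rule 109): 1110111010010
Gen 7 (rule 210): 0110011001101
Gen 8 (rule 150): 1001100110001
Gen 9 (rule 30): 1111011101011

Answer: 1111011101011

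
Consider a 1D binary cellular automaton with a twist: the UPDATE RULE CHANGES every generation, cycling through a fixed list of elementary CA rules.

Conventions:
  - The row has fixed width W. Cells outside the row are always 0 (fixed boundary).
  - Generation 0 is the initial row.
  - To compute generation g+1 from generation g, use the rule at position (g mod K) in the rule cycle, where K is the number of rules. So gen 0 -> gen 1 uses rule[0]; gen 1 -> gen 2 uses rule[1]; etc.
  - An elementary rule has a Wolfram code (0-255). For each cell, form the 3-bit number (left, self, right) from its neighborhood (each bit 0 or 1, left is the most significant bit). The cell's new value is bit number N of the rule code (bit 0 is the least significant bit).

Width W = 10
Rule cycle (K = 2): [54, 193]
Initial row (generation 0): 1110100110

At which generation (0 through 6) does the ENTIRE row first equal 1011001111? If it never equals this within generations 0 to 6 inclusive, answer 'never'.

Gen 0: 1110100110
Gen 1 (rule 54): 0001111001
Gen 2 (rule 193): 1100111000
Gen 3 (rule 54): 0011000100
Gen 4 (rule 193): 1001010001
Gen 5 (rule 54): 1111111011
Gen 6 (rule 193): 0111111001

Answer: never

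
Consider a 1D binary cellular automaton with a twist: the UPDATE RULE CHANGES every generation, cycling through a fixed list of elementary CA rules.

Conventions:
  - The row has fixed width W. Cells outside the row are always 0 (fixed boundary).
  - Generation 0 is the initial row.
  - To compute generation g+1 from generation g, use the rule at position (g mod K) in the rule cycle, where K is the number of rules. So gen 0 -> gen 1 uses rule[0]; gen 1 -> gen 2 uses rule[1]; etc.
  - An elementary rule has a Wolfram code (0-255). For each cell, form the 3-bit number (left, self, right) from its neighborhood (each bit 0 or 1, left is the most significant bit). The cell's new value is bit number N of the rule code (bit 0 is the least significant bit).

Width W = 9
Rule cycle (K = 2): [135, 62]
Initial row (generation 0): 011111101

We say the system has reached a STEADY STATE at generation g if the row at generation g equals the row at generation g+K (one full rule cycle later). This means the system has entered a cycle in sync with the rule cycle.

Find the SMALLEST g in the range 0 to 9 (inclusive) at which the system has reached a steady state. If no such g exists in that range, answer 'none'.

Gen 0: 011111101
Gen 1 (rule 135): 101111001
Gen 2 (rule 62): 111000111
Gen 3 (rule 135): 010011010
Gen 4 (rule 62): 111110111
Gen 5 (rule 135): 011100010
Gen 6 (rule 62): 110010111
Gen 7 (rule 135): 000110010
Gen 8 (rule 62): 001101111
Gen 9 (rule 135): 110000110
Gen 10 (rule 62): 101001101
Gen 11 (rule 135): 101010001

Answer: none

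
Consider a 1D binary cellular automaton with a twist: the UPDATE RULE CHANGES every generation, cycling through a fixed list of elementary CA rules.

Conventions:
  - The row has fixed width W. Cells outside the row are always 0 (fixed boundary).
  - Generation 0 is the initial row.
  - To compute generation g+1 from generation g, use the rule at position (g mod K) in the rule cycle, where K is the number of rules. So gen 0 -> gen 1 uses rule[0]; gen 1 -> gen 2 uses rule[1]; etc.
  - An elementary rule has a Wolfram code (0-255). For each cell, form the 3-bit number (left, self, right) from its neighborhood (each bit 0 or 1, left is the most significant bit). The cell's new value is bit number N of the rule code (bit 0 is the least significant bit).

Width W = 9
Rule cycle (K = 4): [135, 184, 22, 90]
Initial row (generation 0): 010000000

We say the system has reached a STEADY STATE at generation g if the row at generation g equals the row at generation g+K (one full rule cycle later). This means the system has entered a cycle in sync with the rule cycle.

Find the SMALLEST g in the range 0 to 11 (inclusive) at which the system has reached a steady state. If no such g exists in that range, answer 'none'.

Answer: 3

Derivation:
Gen 0: 010000000
Gen 1 (rule 135): 110111111
Gen 2 (rule 184): 101111110
Gen 3 (rule 22): 100000001
Gen 4 (rule 90): 010000010
Gen 5 (rule 135): 110111110
Gen 6 (rule 184): 101111101
Gen 7 (rule 22): 100000001
Gen 8 (rule 90): 010000010
Gen 9 (rule 135): 110111110
Gen 10 (rule 184): 101111101
Gen 11 (rule 22): 100000001
Gen 12 (rule 90): 010000010
Gen 13 (rule 135): 110111110
Gen 14 (rule 184): 101111101
Gen 15 (rule 22): 100000001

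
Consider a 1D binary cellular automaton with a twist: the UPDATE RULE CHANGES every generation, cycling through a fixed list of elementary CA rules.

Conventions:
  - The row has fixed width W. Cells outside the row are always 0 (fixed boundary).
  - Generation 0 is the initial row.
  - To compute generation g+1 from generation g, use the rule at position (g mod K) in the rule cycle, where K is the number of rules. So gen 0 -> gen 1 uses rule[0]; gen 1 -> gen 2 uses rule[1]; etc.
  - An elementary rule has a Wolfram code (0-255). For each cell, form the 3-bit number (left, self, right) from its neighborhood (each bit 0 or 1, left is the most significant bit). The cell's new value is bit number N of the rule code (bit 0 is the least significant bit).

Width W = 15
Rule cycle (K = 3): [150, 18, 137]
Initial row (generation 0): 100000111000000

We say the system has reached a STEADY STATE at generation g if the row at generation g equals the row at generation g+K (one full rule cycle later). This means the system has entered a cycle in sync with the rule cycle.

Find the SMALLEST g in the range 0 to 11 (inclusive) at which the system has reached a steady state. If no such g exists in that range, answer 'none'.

Gen 0: 100000111000000
Gen 1 (rule 150): 110001010100000
Gen 2 (rule 18): 001010000010000
Gen 3 (rule 137): 100000111000111
Gen 4 (rule 150): 110001010101010
Gen 5 (rule 18): 001010000000001
Gen 6 (rule 137): 100000111111100
Gen 7 (rule 150): 110001011111010
Gen 8 (rule 18): 001010000000001
Gen 9 (rule 137): 100000111111100
Gen 10 (rule 150): 110001011111010
Gen 11 (rule 18): 001010000000001
Gen 12 (rule 137): 100000111111100
Gen 13 (rule 150): 110001011111010
Gen 14 (rule 18): 001010000000001

Answer: 5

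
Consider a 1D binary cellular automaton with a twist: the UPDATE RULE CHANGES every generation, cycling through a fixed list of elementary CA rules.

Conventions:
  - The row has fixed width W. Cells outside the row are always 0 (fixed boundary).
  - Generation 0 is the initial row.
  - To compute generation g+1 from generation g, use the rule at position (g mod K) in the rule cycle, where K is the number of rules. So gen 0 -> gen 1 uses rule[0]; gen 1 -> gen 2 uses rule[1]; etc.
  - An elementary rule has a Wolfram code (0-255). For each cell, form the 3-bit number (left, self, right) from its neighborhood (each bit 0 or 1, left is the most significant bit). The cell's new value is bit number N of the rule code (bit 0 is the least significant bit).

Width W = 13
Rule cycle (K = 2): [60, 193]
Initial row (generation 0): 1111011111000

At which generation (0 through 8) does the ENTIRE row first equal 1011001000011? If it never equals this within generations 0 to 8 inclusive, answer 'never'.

Answer: never

Derivation:
Gen 0: 1111011111000
Gen 1 (rule 60): 1000110000100
Gen 2 (rule 193): 0010010110001
Gen 3 (rule 60): 0011011101001
Gen 4 (rule 193): 1001001100000
Gen 5 (rule 60): 1101101010000
Gen 6 (rule 193): 0100100000111
Gen 7 (rule 60): 0110110000100
Gen 8 (rule 193): 0010010110001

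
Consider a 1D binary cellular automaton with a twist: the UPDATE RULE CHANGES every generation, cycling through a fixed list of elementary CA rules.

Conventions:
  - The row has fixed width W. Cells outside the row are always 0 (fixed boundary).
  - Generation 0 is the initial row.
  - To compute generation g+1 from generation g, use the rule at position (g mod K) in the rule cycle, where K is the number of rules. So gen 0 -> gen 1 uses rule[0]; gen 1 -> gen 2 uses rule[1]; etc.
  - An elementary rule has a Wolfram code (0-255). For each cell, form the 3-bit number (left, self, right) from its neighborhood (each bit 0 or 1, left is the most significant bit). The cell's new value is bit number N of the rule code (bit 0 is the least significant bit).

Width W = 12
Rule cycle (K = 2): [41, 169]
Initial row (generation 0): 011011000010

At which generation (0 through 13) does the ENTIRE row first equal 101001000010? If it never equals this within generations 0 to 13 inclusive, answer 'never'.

Answer: 3

Derivation:
Gen 0: 011011000010
Gen 1 (rule 41): 010110011000
Gen 2 (rule 169): 001100010011
Gen 3 (rule 41): 101001000010
Gen 4 (rule 169): 010000011000
Gen 5 (rule 41): 000111010011
Gen 6 (rule 169): 110110100010
Gen 7 (rule 41): 101101001000
Gen 8 (rule 169): 011010000011
Gen 9 (rule 41): 010100111010
Gen 10 (rule 169): 001000110100
Gen 11 (rule 41): 100010101001
Gen 12 (rule 169): 001001010000
Gen 13 (rule 41): 100000100111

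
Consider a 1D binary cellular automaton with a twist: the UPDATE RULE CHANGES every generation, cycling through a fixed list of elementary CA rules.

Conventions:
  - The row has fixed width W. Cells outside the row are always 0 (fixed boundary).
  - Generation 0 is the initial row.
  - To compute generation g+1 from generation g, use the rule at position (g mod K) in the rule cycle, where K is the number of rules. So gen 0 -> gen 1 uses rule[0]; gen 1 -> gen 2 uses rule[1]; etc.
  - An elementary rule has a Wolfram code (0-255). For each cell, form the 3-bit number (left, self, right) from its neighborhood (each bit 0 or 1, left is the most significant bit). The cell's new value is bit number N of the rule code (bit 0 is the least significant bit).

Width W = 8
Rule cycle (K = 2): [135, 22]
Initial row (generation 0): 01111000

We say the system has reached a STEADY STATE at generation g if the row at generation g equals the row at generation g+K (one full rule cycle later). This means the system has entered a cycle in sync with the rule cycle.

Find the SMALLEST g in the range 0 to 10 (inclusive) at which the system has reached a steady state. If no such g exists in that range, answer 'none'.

Answer: 9

Derivation:
Gen 0: 01111000
Gen 1 (rule 135): 10110011
Gen 2 (rule 22): 10001100
Gen 3 (rule 135): 10110001
Gen 4 (rule 22): 10001011
Gen 5 (rule 135): 10111000
Gen 6 (rule 22): 10000100
Gen 7 (rule 135): 10111101
Gen 8 (rule 22): 10000001
Gen 9 (rule 135): 10111111
Gen 10 (rule 22): 10000000
Gen 11 (rule 135): 10111111
Gen 12 (rule 22): 10000000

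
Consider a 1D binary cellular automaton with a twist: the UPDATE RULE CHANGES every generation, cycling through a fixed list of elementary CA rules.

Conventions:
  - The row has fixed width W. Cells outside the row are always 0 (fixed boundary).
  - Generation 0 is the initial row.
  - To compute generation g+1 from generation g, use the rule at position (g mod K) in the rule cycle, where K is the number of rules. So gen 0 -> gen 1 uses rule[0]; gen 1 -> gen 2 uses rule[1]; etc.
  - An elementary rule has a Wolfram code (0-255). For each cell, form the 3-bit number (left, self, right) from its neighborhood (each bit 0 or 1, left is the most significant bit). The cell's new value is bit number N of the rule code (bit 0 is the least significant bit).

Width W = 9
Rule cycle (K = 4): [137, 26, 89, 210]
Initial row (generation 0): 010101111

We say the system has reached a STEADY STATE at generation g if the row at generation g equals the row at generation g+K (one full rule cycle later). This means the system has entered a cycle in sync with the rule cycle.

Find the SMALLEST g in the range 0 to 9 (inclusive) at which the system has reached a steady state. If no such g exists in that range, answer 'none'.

Answer: 6

Derivation:
Gen 0: 010101111
Gen 1 (rule 137): 000001110
Gen 2 (rule 26): 000011001
Gen 3 (rule 89): 111011100
Gen 4 (rule 210): 011001110
Gen 5 (rule 137): 010001100
Gen 6 (rule 26): 101011010
Gen 7 (rule 89): 000011001
Gen 8 (rule 210): 000101110
Gen 9 (rule 137): 110001100
Gen 10 (rule 26): 101011010
Gen 11 (rule 89): 000011001
Gen 12 (rule 210): 000101110
Gen 13 (rule 137): 110001100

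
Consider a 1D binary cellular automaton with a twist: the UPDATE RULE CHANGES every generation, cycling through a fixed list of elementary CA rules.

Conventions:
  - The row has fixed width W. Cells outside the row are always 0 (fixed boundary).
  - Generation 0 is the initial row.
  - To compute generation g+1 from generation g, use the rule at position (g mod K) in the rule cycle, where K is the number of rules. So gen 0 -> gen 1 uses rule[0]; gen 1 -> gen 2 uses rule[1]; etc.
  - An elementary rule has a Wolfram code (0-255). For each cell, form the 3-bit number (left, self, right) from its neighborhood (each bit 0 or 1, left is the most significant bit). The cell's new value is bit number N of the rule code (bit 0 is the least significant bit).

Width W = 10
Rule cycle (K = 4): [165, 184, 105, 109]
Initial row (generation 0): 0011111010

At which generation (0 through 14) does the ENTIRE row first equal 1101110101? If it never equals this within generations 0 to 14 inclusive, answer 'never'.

Gen 0: 0011111010
Gen 1 (rule 165): 1001110110
Gen 2 (rule 184): 0101101101
Gen 3 (rule 105): 0011111110
Gen 4 (rule 109): 1010000010
Gen 5 (rule 165): 1110111010
Gen 6 (rule 184): 1101110101
Gen 7 (rule 105): 1111011010
Gen 8 (rule 109): 1001111110
Gen 9 (rule 165): 1000111100
Gen 10 (rule 184): 0100111010
Gen 11 (rule 105): 0000101100
Gen 12 (rule 109): 1110111101
Gen 13 (rule 165): 0101011011
Gen 14 (rule 184): 0010110110

Answer: 6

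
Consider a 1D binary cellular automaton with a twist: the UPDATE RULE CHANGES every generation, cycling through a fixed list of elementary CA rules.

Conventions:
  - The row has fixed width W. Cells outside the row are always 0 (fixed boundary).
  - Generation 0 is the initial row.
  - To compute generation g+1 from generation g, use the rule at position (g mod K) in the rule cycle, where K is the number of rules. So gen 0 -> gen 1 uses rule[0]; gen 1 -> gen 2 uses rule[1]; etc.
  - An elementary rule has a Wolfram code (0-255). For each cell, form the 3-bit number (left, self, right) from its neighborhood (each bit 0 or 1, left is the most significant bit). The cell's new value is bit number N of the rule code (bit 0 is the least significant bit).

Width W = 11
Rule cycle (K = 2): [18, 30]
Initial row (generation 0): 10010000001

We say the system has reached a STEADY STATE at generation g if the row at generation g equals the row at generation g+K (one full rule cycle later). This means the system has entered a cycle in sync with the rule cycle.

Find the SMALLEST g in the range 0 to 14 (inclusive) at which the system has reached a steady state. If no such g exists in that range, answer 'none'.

Gen 0: 10010000001
Gen 1 (rule 18): 01101000010
Gen 2 (rule 30): 11001100111
Gen 3 (rule 18): 00110011000
Gen 4 (rule 30): 01101110100
Gen 5 (rule 18): 10000000010
Gen 6 (rule 30): 11000000111
Gen 7 (rule 18): 00100001000
Gen 8 (rule 30): 01110011100
Gen 9 (rule 18): 10001100010
Gen 10 (rule 30): 11011010111
Gen 11 (rule 18): 00000000000
Gen 12 (rule 30): 00000000000
Gen 13 (rule 18): 00000000000
Gen 14 (rule 30): 00000000000
Gen 15 (rule 18): 00000000000
Gen 16 (rule 30): 00000000000

Answer: 11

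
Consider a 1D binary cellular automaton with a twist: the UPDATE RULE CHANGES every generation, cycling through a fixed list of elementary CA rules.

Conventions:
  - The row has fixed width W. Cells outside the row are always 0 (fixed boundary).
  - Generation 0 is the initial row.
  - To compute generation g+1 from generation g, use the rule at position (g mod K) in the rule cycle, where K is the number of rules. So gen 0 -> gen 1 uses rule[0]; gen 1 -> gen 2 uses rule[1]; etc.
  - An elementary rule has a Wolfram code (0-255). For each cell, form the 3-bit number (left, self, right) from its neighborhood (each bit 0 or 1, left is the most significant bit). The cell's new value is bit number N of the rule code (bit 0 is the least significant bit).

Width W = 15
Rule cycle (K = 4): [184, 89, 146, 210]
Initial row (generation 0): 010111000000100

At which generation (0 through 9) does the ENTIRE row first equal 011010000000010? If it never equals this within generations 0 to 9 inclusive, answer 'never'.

Answer: 7

Derivation:
Gen 0: 010111000000100
Gen 1 (rule 184): 001110100000010
Gen 2 (rule 89): 101010011111001
Gen 3 (rule 146): 000001101110110
Gen 4 (rule 210): 000010100110011
Gen 5 (rule 184): 000001010101010
Gen 6 (rule 89): 111100000000001
Gen 7 (rule 146): 011010000000010
Gen 8 (rule 210): 101001000000101
Gen 9 (rule 184): 010100100000010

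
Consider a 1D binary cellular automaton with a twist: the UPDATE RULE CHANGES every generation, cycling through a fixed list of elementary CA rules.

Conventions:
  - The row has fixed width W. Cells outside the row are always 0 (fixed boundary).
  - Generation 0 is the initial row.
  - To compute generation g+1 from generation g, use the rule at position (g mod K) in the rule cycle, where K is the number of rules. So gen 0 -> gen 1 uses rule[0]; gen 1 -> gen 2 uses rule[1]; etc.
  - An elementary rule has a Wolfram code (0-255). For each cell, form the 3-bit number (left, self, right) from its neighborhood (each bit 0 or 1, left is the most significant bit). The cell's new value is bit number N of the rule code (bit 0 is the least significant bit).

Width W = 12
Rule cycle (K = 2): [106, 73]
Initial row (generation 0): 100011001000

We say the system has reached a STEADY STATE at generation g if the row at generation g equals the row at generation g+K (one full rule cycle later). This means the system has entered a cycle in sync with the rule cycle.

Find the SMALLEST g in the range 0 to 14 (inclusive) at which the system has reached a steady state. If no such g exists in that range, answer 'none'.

Answer: none

Derivation:
Gen 0: 100011001000
Gen 1 (rule 106): 000111010000
Gen 2 (rule 73): 110101000111
Gen 3 (rule 106): 111010001101
Gen 4 (rule 73): 101000101100
Gen 5 (rule 106): 010001011100
Gen 6 (rule 73): 000100010101
Gen 7 (rule 106): 001000101010
Gen 8 (rule 73): 100010000000
Gen 9 (rule 106): 000100000000
Gen 10 (rule 73): 110001111111
Gen 11 (rule 106): 110011000001
Gen 12 (rule 73): 110011011100
Gen 13 (rule 106): 110111110100
Gen 14 (rule 73): 110100010001
Gen 15 (rule 106): 111000100010
Gen 16 (rule 73): 101010001000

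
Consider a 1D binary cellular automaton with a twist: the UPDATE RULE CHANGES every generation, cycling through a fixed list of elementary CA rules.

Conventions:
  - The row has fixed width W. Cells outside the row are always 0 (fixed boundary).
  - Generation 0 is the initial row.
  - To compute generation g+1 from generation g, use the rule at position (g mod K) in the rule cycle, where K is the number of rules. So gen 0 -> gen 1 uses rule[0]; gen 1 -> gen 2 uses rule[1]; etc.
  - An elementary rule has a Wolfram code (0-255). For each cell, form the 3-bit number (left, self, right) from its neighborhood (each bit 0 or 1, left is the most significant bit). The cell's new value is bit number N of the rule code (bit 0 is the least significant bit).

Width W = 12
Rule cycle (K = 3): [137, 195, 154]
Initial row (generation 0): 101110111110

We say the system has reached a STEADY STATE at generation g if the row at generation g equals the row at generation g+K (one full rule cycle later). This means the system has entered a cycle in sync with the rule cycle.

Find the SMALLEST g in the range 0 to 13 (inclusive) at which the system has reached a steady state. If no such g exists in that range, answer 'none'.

Gen 0: 101110111110
Gen 1 (rule 137): 001100111100
Gen 2 (rule 195): 110101011101
Gen 3 (rule 154): 100000011000
Gen 4 (rule 137): 001111010011
Gen 5 (rule 195): 110111000101
Gen 6 (rule 154): 100110101000
Gen 7 (rule 137): 000100000011
Gen 8 (rule 195): 111001111101
Gen 9 (rule 154): 110111111000
Gen 10 (rule 137): 100111110011
Gen 11 (rule 195): 001011110101
Gen 12 (rule 154): 010011100000
Gen 13 (rule 137): 000011001111
Gen 14 (rule 195): 111101010111
Gen 15 (rule 154): 111000000110
Gen 16 (rule 137): 110011110100

Answer: none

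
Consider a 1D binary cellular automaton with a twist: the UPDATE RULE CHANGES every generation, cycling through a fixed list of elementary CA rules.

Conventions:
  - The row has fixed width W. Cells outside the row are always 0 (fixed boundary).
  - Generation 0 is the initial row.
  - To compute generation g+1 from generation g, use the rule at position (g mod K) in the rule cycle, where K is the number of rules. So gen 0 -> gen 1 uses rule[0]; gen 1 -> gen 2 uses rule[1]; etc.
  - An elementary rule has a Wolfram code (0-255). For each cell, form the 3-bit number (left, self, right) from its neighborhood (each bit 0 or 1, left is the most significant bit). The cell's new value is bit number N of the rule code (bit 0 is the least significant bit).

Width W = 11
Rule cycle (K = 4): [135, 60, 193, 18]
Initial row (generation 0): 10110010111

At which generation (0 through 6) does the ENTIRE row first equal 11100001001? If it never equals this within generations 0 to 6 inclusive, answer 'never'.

Answer: never

Derivation:
Gen 0: 10110010111
Gen 1 (rule 135): 10000110010
Gen 2 (rule 60): 11000101011
Gen 3 (rule 193): 01010000001
Gen 4 (rule 18): 10001000010
Gen 5 (rule 135): 10111011110
Gen 6 (rule 60): 11100110001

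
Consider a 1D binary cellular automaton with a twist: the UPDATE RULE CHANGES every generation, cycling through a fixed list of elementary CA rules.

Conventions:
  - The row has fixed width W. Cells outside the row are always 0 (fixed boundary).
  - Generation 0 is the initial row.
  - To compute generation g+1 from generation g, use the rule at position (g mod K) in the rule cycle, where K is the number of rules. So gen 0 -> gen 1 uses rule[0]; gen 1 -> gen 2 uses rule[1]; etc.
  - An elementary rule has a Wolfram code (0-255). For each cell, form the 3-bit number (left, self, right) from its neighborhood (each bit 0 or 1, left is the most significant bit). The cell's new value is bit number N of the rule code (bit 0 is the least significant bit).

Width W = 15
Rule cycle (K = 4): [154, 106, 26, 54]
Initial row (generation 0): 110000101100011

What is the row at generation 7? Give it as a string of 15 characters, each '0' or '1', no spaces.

Gen 0: 110000101100011
Gen 1 (rule 154): 101001001010110
Gen 2 (rule 106): 010010010101110
Gen 3 (rule 26): 101101100001001
Gen 4 (rule 54): 110010010011111
Gen 5 (rule 154): 101101101111110
Gen 6 (rule 106): 011111111000010
Gen 7 (rule 26): 110000000100101

Answer: 110000000100101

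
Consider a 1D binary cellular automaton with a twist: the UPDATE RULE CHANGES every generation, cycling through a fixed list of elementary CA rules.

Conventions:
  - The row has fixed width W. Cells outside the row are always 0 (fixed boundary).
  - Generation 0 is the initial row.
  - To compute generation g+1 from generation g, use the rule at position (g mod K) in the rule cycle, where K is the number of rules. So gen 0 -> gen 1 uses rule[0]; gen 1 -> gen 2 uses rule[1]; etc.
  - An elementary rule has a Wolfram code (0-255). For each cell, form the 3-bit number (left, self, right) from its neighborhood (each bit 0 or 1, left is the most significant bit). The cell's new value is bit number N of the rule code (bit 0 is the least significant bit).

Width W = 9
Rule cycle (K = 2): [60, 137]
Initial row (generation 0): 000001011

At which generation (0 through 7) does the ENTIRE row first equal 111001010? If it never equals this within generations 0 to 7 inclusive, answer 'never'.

Gen 0: 000001011
Gen 1 (rule 60): 000001110
Gen 2 (rule 137): 111101100
Gen 3 (rule 60): 100011010
Gen 4 (rule 137): 001010000
Gen 5 (rule 60): 001111000
Gen 6 (rule 137): 101110011
Gen 7 (rule 60): 111001010

Answer: 7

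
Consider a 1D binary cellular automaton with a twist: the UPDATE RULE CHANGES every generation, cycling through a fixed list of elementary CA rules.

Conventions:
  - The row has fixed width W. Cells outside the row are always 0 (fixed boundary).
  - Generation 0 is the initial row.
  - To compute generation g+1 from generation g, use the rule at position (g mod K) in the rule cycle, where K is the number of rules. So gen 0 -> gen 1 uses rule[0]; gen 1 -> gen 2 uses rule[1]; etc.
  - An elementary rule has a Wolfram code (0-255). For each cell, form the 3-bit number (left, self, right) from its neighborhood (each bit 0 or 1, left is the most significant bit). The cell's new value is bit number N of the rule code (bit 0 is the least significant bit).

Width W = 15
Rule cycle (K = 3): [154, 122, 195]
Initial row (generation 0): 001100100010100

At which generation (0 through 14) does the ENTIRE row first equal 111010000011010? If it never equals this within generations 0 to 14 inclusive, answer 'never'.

Gen 0: 001100100010100
Gen 1 (rule 154): 011011010100010
Gen 2 (rule 122): 111111101010101
Gen 3 (rule 195): 011111100000000
Gen 4 (rule 154): 111111010000000
Gen 5 (rule 122): 100001101000000
Gen 6 (rule 195): 001110100011111
Gen 7 (rule 154): 011100010111110
Gen 8 (rule 122): 110110101100011
Gen 9 (rule 195): 010010000101101
Gen 10 (rule 154): 101101001001000
Gen 11 (rule 122): 011110110110100
Gen 12 (rule 195): 101110010010001
Gen 13 (rule 154): 001101101101010
Gen 14 (rule 122): 011111111110101

Answer: never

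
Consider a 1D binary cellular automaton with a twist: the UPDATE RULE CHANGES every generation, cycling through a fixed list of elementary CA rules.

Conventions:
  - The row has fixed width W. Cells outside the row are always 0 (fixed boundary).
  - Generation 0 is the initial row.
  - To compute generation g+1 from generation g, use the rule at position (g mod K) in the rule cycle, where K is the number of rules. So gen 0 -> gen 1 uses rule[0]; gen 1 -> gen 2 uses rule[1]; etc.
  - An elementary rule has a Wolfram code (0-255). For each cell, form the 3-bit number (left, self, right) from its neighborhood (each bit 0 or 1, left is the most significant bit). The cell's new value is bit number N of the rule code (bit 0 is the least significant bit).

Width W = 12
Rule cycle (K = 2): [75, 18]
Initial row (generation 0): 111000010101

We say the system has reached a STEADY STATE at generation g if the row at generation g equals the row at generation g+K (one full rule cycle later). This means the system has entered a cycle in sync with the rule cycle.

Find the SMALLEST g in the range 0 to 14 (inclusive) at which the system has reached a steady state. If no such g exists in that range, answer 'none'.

Gen 0: 111000010101
Gen 1 (rule 75): 101011100000
Gen 2 (rule 18): 000000010000
Gen 3 (rule 75): 111111100111
Gen 4 (rule 18): 000000011000
Gen 5 (rule 75): 111111111011
Gen 6 (rule 18): 000000000000
Gen 7 (rule 75): 111111111111
Gen 8 (rule 18): 000000000000
Gen 9 (rule 75): 111111111111
Gen 10 (rule 18): 000000000000
Gen 11 (rule 75): 111111111111
Gen 12 (rule 18): 000000000000
Gen 13 (rule 75): 111111111111
Gen 14 (rule 18): 000000000000
Gen 15 (rule 75): 111111111111
Gen 16 (rule 18): 000000000000

Answer: 6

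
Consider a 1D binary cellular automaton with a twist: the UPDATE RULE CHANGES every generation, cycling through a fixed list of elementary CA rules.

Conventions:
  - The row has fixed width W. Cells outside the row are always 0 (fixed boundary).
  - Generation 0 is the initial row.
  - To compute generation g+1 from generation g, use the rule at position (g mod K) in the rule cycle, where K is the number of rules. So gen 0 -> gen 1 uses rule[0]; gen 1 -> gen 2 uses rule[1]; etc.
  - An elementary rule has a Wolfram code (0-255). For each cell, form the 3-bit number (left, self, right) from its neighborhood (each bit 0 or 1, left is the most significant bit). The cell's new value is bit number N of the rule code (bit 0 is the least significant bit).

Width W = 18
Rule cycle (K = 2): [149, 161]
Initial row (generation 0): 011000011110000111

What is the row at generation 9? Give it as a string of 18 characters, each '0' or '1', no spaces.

Gen 0: 011000011110000111
Gen 1 (rule 149): 000111001101110010
Gen 2 (rule 161): 110010000010100000
Gen 3 (rule 149): 001011111010111111
Gen 4 (rule 161): 100101110101011110
Gen 5 (rule 149): 110100100101001101
Gen 6 (rule 161): 001000000010000010
Gen 7 (rule 149): 101111111011111011
Gen 8 (rule 161): 010111110101110100
Gen 9 (rule 149): 010011100100100111

Answer: 010011100100100111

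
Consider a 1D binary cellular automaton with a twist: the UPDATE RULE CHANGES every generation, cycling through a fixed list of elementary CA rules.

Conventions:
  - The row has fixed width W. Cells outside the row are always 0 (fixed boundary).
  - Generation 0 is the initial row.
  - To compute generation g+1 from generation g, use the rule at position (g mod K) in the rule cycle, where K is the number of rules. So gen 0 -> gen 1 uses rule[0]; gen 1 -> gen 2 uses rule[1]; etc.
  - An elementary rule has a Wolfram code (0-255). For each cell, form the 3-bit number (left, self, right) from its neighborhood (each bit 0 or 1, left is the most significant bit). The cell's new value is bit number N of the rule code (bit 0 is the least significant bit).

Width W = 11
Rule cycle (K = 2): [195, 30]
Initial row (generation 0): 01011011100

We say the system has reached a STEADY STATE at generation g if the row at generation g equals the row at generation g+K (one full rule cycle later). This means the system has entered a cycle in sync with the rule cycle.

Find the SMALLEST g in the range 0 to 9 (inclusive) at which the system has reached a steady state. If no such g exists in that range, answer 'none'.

Gen 0: 01011011100
Gen 1 (rule 195): 10001001101
Gen 2 (rule 30): 11011111001
Gen 3 (rule 195): 01001111010
Gen 4 (rule 30): 11111000011
Gen 5 (rule 195): 01111011101
Gen 6 (rule 30): 11000010001
Gen 7 (rule 195): 01011100110
Gen 8 (rule 30): 11010011101
Gen 9 (rule 195): 01000101100
Gen 10 (rule 30): 11101101010
Gen 11 (rule 195): 01100100000

Answer: none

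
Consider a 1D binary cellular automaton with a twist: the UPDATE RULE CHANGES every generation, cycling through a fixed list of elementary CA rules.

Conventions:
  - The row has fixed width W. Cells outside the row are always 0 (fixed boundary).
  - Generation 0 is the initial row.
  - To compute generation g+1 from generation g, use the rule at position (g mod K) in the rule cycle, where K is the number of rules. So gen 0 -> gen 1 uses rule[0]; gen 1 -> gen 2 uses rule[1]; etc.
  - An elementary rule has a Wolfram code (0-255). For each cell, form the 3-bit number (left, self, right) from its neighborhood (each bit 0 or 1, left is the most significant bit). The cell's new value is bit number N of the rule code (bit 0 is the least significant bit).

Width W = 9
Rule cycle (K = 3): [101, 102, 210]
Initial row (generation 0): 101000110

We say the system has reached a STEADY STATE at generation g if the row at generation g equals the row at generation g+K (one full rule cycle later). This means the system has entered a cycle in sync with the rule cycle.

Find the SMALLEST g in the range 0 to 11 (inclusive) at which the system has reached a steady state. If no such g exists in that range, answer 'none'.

Answer: none

Derivation:
Gen 0: 101000110
Gen 1 (rule 101): 111010010
Gen 2 (rule 102): 001110110
Gen 3 (rule 210): 010110011
Gen 4 (rule 101): 011010001
Gen 5 (rule 102): 101110011
Gen 6 (rule 210): 000111101
Gen 7 (rule 101): 110000111
Gen 8 (rule 102): 010001001
Gen 9 (rule 210): 101010110
Gen 10 (rule 101): 111111010
Gen 11 (rule 102): 000001110
Gen 12 (rule 210): 000010111
Gen 13 (rule 101): 111011001
Gen 14 (rule 102): 001101011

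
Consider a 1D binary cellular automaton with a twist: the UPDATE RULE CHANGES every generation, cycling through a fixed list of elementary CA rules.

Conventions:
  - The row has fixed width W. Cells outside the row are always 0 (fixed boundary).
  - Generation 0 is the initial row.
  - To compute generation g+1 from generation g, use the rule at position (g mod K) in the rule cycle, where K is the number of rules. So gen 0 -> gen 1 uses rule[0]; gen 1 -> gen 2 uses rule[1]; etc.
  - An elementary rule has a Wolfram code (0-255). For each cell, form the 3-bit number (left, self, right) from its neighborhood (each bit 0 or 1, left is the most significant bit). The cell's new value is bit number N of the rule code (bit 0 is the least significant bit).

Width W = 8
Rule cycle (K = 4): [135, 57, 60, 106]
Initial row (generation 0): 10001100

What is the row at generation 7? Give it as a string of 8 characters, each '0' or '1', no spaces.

Gen 0: 10001100
Gen 1 (rule 135): 10110001
Gen 2 (rule 57): 01101100
Gen 3 (rule 60): 01011010
Gen 4 (rule 106): 10111100
Gen 5 (rule 135): 10011001
Gen 6 (rule 57): 01010100
Gen 7 (rule 60): 01111110

Answer: 01111110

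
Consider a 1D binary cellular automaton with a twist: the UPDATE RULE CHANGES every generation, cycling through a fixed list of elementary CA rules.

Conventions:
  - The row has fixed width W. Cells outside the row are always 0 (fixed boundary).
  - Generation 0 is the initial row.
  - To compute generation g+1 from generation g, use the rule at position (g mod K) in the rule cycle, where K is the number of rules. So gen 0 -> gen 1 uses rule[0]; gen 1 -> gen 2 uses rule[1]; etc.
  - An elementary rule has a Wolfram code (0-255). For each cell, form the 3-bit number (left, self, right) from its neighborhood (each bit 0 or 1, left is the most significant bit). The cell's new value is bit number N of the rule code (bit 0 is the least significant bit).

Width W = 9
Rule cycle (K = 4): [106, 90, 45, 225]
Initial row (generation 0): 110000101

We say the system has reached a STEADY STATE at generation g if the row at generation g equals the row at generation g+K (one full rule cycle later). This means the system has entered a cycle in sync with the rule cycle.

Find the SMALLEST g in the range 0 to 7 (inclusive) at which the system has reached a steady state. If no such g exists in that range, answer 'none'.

Gen 0: 110000101
Gen 1 (rule 106): 110001010
Gen 2 (rule 90): 111010001
Gen 3 (rule 45): 100110101
Gen 4 (rule 225): 000011010
Gen 5 (rule 106): 000111100
Gen 6 (rule 90): 001100110
Gen 7 (rule 45): 101000100
Gen 8 (rule 225): 010010001
Gen 9 (rule 106): 100100010
Gen 10 (rule 90): 011010101
Gen 11 (rule 45): 010111111

Answer: none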